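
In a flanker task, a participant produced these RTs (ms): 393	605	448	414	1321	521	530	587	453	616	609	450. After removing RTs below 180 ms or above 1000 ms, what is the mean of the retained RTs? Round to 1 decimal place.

Excluded: 1321
Retained (n=11): Σ = 5626
Mean = 5626/11 = 511.4545

511.5 ms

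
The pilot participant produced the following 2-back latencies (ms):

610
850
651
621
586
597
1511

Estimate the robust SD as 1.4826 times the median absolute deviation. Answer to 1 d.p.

Sorted: 586, 597, 610, 621, 651, 850, 1511 → median = 621
|x − 621| sorted: 0, 11, 24, 30, 35, 229, 890 → MAD = 30
Robust SD ≈ 1.4826 × 30 = 44.478

44.5 ms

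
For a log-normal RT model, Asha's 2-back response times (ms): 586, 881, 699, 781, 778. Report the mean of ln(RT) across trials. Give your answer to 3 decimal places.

ln(RT): 6.3733, 6.7811, 6.5497, 6.6606, 6.6567
Σ ln(RT) = 33.0213
Mean = 33.0213/5 = 6.60427

6.604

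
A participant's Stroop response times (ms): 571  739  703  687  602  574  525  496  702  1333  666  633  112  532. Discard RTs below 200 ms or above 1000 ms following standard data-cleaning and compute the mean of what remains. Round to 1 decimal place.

Excluded: 112, 1333
Retained (n=12): Σ = 7430
Mean = 7430/12 = 619.1667

619.2 ms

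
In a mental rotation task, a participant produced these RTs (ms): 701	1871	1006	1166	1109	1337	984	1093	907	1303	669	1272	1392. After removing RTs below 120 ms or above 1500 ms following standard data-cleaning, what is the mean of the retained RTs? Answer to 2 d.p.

1078.25 ms

Excluded: 1871
Retained (n=12): Σ = 12939
Mean = 12939/12 = 1078.2500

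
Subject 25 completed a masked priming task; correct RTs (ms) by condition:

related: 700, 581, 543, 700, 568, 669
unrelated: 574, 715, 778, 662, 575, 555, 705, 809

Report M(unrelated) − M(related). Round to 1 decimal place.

M(related) = 3761/6 = 626.833
M(unrelated) = 5373/8 = 671.625
Difference = 671.625 − 626.833 = 44.792 ms

44.8 ms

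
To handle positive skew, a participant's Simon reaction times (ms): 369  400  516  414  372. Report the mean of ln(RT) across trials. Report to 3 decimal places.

ln(RT): 5.9108, 5.9915, 6.2461, 6.0259, 5.9189
Σ ln(RT) = 30.0931
Mean = 30.0931/5 = 6.01863

6.019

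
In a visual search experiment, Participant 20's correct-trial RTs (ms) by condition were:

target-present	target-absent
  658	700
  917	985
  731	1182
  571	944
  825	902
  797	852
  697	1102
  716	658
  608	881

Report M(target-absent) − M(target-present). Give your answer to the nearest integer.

187 ms

M(target-present) = 6520/9 = 724.444
M(target-absent) = 8206/9 = 911.778
Difference = 911.778 − 724.444 = 187.333 ms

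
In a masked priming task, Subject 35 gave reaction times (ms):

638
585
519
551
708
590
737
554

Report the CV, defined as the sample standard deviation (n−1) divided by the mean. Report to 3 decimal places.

0.128

n = 8, Σ = 4882, M = 610.2500
Σ(x−M)² = 42439.500; s = √(42439.500/7) = 77.8639
CV = 77.8639 / 610.2500 = 0.12759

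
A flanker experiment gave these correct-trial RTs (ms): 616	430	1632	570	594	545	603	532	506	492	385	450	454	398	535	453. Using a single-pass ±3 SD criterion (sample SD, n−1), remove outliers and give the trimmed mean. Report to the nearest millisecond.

n = 16, ΣRT = 9195, M = 574.688
Σ(x−M)² = 1269701.44; s = √(1269701.44/15) = 290.941
Cutoffs: 574.688 ± 3·290.941 → [-298.1, 1447.5]
Outside: 1632 → excluded.
Retained (n=15): Σ = 7563, mean = 7563/15 = 504.200

504 ms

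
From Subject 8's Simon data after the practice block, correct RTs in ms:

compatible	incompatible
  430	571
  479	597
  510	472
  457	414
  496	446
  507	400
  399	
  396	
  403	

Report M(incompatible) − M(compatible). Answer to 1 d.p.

30.3 ms

M(compatible) = 4077/9 = 453.000
M(incompatible) = 2900/6 = 483.333
Difference = 483.333 − 453.000 = 30.333 ms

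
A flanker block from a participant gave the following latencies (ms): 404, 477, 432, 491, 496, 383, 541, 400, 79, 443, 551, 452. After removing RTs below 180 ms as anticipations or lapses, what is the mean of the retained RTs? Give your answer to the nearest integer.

Excluded: 79
Retained (n=11): Σ = 5070
Mean = 5070/11 = 460.9091

461 ms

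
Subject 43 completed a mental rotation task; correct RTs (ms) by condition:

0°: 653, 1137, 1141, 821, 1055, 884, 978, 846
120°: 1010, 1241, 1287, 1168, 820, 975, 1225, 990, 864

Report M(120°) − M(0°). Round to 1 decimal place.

125.1 ms

M(0°) = 7515/8 = 939.375
M(120°) = 9580/9 = 1064.444
Difference = 1064.444 − 939.375 = 125.069 ms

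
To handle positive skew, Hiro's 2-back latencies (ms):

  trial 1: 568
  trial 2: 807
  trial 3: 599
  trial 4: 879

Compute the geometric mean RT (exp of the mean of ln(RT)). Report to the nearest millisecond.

ln(RT): 6.3421, 6.6933, 6.3953, 6.7788
Mean ln(RT) = 26.2095/4 = 6.55237
Geometric mean = exp(6.55237) = 700.91 ms

701 ms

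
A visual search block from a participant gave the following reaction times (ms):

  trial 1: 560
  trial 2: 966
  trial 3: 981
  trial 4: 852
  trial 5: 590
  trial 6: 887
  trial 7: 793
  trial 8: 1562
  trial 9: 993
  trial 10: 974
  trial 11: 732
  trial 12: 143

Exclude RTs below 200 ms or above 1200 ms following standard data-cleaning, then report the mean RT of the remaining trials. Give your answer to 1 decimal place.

Excluded: 143, 1562
Retained (n=10): Σ = 8328
Mean = 8328/10 = 832.8000

832.8 ms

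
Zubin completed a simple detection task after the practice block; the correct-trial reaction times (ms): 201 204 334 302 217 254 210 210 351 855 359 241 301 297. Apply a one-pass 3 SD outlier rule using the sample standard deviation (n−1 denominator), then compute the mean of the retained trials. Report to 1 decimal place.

267.8 ms

n = 14, ΣRT = 4336, M = 309.714
Σ(x−M)² = 361658.86; s = √(361658.86/13) = 166.793
Cutoffs: 309.714 ± 3·166.793 → [-190.7, 810.1]
Outside: 855 → excluded.
Retained (n=13): Σ = 3481, mean = 3481/13 = 267.769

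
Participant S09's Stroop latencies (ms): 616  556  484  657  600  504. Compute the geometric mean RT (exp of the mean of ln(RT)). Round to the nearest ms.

ln(RT): 6.4232, 6.3208, 6.1821, 6.4877, 6.3969, 6.2226
Mean ln(RT) = 38.0333/6 = 6.33888
Geometric mean = exp(6.33888) = 566.16 ms

566 ms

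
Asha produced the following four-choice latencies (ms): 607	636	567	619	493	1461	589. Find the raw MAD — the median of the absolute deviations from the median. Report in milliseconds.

Sorted: 493, 567, 589, 607, 619, 636, 1461 → median = 607
|x − 607|: 0, 29, 40, 12, 114, 854, 18
Sorted deviations: 0, 12, 18, 29, 40, 114, 854 → MAD = 29

29 ms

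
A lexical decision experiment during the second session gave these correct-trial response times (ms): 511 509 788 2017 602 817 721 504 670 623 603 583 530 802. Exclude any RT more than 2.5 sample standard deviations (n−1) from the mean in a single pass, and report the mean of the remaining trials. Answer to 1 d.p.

635.6 ms

n = 14, ΣRT = 10280, M = 734.286
Σ(x−M)² = 1929358.86; s = √(1929358.86/13) = 385.243
Cutoffs: 734.286 ± 2.5·385.243 → [-228.8, 1697.4]
Outside: 2017 → excluded.
Retained (n=13): Σ = 8263, mean = 8263/13 = 635.615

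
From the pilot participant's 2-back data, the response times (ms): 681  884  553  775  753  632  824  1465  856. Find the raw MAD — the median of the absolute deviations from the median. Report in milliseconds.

94 ms

Sorted: 553, 632, 681, 753, 775, 824, 856, 884, 1465 → median = 775
|x − 775|: 94, 109, 222, 0, 22, 143, 49, 690, 81
Sorted deviations: 0, 22, 49, 81, 94, 109, 143, 222, 690 → MAD = 94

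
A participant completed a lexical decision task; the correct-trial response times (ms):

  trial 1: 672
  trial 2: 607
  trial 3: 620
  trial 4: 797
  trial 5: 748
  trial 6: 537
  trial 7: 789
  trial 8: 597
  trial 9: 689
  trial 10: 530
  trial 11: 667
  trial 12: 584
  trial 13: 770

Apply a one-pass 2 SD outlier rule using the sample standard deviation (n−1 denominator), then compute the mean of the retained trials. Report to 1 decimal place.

662.1 ms

n = 13, ΣRT = 8607, M = 662.077
Σ(x−M)² = 102414.92; s = √(102414.92/12) = 92.383
Cutoffs: 662.077 ± 2·92.383 → [477.3, 846.8]
No RTs fall outside the cutoffs; all 13 retained. Mean = 8607/13 = 662.077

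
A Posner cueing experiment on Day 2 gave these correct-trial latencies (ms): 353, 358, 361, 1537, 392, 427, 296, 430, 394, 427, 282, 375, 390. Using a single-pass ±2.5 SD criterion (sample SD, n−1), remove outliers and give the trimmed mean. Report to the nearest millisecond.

n = 13, ΣRT = 6022, M = 463.231
Σ(x−M)² = 1274210.31; s = √(1274210.31/12) = 325.859
Cutoffs: 463.231 ± 2.5·325.859 → [-351.4, 1277.9]
Outside: 1537 → excluded.
Retained (n=12): Σ = 4485, mean = 4485/12 = 373.750

374 ms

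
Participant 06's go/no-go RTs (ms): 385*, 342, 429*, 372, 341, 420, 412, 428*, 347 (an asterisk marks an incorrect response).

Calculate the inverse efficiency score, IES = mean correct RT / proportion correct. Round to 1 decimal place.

Correct trials (n=6): 342, 372, 341, 420, 412, 347
Mean correct RT = 2234/6 = 372.3333 ms
Proportion correct = 6/9
IES = 372.3333 / (6/9) = 558.500 ms

558.5 ms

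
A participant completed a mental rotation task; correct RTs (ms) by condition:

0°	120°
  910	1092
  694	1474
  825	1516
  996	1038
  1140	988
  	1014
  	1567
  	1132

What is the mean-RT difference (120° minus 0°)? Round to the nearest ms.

M(0°) = 4565/5 = 913.000
M(120°) = 9821/8 = 1227.625
Difference = 1227.625 − 913.000 = 314.625 ms

315 ms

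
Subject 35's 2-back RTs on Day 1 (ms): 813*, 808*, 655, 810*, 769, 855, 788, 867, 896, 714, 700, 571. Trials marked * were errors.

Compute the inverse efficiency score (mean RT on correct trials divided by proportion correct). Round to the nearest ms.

1010 ms

Correct trials (n=9): 655, 769, 855, 788, 867, 896, 714, 700, 571
Mean correct RT = 6815/9 = 757.2222 ms
Proportion correct = 9/12
IES = 757.2222 / (9/12) = 1009.630 ms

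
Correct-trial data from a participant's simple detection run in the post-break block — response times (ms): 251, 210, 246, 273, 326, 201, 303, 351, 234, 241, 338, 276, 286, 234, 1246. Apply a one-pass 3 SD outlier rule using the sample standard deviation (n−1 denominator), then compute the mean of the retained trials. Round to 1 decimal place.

n = 15, ΣRT = 5016, M = 334.400
Σ(x−M)² = 918807.60; s = √(918807.60/14) = 256.182
Cutoffs: 334.400 ± 3·256.182 → [-434.1, 1102.9]
Outside: 1246 → excluded.
Retained (n=14): Σ = 3770, mean = 3770/14 = 269.286

269.3 ms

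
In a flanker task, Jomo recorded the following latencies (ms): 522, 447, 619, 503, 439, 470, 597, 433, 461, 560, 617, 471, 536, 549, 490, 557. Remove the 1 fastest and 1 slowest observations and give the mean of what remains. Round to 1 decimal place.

Sorted: 433, 439, 447, 461, 470, 471, 490, 503, 522, 536, 549, 557, 560, 597, 617, 619
Drop lowest 1 (433) and highest 1 (619)
Remaining (n=14): Σ = 7219, mean = 7219/14 = 515.643

515.6 ms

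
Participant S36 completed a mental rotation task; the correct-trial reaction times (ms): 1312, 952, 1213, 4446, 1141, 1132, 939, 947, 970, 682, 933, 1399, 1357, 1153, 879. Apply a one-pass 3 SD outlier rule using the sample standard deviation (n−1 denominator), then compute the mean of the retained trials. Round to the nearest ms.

n = 15, ΣRT = 19455, M = 1297.000
Σ(x−M)² = 11171846.00; s = √(11171846.00/14) = 893.302
Cutoffs: 1297.000 ± 3·893.302 → [-1382.9, 3976.9]
Outside: 4446 → excluded.
Retained (n=14): Σ = 15009, mean = 15009/14 = 1072.071

1072 ms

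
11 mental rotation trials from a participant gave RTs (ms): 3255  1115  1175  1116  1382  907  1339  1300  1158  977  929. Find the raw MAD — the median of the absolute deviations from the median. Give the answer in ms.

Sorted: 907, 929, 977, 1115, 1116, 1158, 1175, 1300, 1339, 1382, 3255 → median = 1158
|x − 1158|: 2097, 43, 17, 42, 224, 251, 181, 142, 0, 181, 229
Sorted deviations: 0, 17, 42, 43, 142, 181, 181, 224, 229, 251, 2097 → MAD = 181

181 ms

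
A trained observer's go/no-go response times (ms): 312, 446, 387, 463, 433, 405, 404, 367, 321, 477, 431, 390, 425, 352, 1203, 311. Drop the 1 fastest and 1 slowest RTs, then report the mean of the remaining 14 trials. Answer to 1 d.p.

Sorted: 311, 312, 321, 352, 367, 387, 390, 404, 405, 425, 431, 433, 446, 463, 477, 1203
Drop lowest 1 (311) and highest 1 (1203)
Remaining (n=14): Σ = 5613, mean = 5613/14 = 400.929

400.9 ms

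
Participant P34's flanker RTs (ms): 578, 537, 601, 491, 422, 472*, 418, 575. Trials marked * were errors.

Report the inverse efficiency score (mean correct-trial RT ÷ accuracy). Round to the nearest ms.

591 ms

Correct trials (n=7): 578, 537, 601, 491, 422, 418, 575
Mean correct RT = 3622/7 = 517.4286 ms
Proportion correct = 7/8
IES = 517.4286 / (7/8) = 591.347 ms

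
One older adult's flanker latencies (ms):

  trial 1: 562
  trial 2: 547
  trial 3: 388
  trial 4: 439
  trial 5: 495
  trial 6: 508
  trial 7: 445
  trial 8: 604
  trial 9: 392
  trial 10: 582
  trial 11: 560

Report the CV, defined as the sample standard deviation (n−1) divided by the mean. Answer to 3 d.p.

0.152

n = 11, Σ = 5522, M = 502.0000
Σ(x−M)² = 58192.000; s = √(58192.000/10) = 76.2837
CV = 76.2837 / 502.0000 = 0.15196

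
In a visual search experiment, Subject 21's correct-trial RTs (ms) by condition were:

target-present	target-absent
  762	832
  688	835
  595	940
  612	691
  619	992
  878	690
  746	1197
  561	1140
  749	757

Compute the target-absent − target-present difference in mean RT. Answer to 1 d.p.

207.1 ms

M(target-present) = 6210/9 = 690.000
M(target-absent) = 8074/9 = 897.111
Difference = 897.111 − 690.000 = 207.111 ms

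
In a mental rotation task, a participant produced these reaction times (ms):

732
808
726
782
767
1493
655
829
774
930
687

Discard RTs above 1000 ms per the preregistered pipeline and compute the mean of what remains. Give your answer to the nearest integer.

769 ms

Excluded: 1493
Retained (n=10): Σ = 7690
Mean = 7690/10 = 769.0000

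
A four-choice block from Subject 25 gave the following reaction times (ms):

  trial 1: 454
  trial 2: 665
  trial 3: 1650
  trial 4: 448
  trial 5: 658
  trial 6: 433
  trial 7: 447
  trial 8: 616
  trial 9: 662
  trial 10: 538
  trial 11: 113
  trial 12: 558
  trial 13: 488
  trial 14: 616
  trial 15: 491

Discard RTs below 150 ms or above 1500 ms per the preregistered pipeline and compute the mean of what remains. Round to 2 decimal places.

544.15 ms

Excluded: 113, 1650
Retained (n=13): Σ = 7074
Mean = 7074/13 = 544.1538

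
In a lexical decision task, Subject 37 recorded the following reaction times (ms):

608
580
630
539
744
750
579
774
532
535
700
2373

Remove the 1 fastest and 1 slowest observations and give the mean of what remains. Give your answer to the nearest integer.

Sorted: 532, 535, 539, 579, 580, 608, 630, 700, 744, 750, 774, 2373
Drop lowest 1 (532) and highest 1 (2373)
Remaining (n=10): Σ = 6439, mean = 6439/10 = 643.900

644 ms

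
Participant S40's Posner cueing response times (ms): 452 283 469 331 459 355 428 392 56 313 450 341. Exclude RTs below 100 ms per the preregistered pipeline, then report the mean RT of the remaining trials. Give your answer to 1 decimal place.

Excluded: 56
Retained (n=11): Σ = 4273
Mean = 4273/11 = 388.4545

388.5 ms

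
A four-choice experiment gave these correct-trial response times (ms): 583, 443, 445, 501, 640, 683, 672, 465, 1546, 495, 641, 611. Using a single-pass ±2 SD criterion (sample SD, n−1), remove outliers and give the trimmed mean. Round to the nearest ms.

562 ms

n = 12, ΣRT = 7725, M = 643.750
Σ(x−M)² = 975436.25; s = √(975436.25/11) = 297.785
Cutoffs: 643.750 ± 2·297.785 → [48.2, 1239.3]
Outside: 1546 → excluded.
Retained (n=11): Σ = 6179, mean = 6179/11 = 561.727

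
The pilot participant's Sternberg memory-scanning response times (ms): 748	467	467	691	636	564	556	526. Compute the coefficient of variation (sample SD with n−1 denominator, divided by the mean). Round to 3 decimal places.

0.175

n = 8, Σ = 4655, M = 581.8750
Σ(x−M)² = 72938.875; s = √(72938.875/7) = 102.0776
CV = 102.0776 / 581.8750 = 0.17543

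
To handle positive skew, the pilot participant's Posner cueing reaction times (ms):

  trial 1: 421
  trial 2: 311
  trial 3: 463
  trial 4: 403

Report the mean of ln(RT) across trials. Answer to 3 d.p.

5.980

ln(RT): 6.0426, 5.7398, 6.1377, 5.9989
Σ ln(RT) = 23.9191
Mean = 23.9191/4 = 5.97977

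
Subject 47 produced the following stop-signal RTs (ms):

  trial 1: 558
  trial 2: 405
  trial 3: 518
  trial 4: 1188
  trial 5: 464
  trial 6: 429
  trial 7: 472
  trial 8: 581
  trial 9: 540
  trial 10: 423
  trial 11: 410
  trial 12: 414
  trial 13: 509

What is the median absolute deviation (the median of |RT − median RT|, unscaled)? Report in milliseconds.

58 ms

Sorted: 405, 410, 414, 423, 429, 464, 472, 509, 518, 540, 558, 581, 1188 → median = 472
|x − 472|: 86, 67, 46, 716, 8, 43, 0, 109, 68, 49, 62, 58, 37
Sorted deviations: 0, 8, 37, 43, 46, 49, 58, 62, 67, 68, 86, 109, 716 → MAD = 58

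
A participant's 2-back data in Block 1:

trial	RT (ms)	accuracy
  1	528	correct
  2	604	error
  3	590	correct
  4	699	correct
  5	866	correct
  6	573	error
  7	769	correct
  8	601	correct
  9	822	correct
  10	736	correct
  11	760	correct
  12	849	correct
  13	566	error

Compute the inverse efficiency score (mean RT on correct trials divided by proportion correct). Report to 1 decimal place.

Correct trials (n=10): 528, 590, 699, 866, 769, 601, 822, 736, 760, 849
Mean correct RT = 7220/10 = 722.0000 ms
Proportion correct = 10/13
IES = 722.0000 / (10/13) = 938.600 ms

938.6 ms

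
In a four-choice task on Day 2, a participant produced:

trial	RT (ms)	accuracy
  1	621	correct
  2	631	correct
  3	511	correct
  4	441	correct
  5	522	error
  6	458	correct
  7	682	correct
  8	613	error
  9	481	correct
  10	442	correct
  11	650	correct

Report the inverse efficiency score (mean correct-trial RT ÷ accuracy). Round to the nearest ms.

668 ms

Correct trials (n=9): 621, 631, 511, 441, 458, 682, 481, 442, 650
Mean correct RT = 4917/9 = 546.3333 ms
Proportion correct = 9/11
IES = 546.3333 / (9/11) = 667.741 ms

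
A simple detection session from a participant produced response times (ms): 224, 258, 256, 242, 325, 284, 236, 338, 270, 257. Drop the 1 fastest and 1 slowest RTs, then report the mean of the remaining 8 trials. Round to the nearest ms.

266 ms

Sorted: 224, 236, 242, 256, 257, 258, 270, 284, 325, 338
Drop lowest 1 (224) and highest 1 (338)
Remaining (n=8): Σ = 2128, mean = 2128/8 = 266.000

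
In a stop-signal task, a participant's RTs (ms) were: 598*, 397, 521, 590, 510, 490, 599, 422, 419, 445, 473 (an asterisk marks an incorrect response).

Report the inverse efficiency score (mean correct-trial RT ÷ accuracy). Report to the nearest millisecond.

Correct trials (n=10): 397, 521, 590, 510, 490, 599, 422, 419, 445, 473
Mean correct RT = 4866/10 = 486.6000 ms
Proportion correct = 10/11
IES = 486.6000 / (10/11) = 535.260 ms

535 ms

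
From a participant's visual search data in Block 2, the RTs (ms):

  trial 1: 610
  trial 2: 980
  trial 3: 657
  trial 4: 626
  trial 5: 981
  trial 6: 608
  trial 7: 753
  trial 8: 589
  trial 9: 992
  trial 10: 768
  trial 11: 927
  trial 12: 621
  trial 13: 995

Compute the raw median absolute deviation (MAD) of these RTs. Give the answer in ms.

145 ms

Sorted: 589, 608, 610, 621, 626, 657, 753, 768, 927, 980, 981, 992, 995 → median = 753
|x − 753|: 143, 227, 96, 127, 228, 145, 0, 164, 239, 15, 174, 132, 242
Sorted deviations: 0, 15, 96, 127, 132, 143, 145, 164, 174, 227, 228, 239, 242 → MAD = 145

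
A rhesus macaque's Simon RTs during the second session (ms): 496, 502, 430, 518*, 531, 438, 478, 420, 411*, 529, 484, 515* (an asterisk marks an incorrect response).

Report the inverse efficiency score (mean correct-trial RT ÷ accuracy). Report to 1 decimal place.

Correct trials (n=9): 496, 502, 430, 531, 438, 478, 420, 529, 484
Mean correct RT = 4308/9 = 478.6667 ms
Proportion correct = 9/12
IES = 478.6667 / (9/12) = 638.222 ms

638.2 ms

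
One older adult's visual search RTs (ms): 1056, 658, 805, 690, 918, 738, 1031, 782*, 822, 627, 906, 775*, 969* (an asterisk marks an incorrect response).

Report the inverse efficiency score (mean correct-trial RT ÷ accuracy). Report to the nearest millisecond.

Correct trials (n=10): 1056, 658, 805, 690, 918, 738, 1031, 822, 627, 906
Mean correct RT = 8251/10 = 825.1000 ms
Proportion correct = 10/13
IES = 825.1000 / (10/13) = 1072.630 ms

1073 ms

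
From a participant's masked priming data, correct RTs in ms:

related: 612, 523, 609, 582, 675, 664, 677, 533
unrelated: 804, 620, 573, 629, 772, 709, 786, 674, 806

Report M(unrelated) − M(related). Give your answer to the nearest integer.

99 ms

M(related) = 4875/8 = 609.375
M(unrelated) = 6373/9 = 708.111
Difference = 708.111 − 609.375 = 98.736 ms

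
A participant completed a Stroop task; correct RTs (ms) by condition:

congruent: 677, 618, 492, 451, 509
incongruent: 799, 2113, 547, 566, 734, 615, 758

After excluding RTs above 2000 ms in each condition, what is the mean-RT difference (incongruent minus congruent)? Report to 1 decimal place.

incongruent: exclude 2113
M(congruent) = 2747/5 = 549.400
M(incongruent) = 4019/6 = 669.833
Difference = 669.833 − 549.400 = 120.433 ms

120.4 ms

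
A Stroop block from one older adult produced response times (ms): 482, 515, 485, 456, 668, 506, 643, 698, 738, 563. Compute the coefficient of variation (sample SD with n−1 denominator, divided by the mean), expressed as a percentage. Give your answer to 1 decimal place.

n = 10, Σ = 5754, M = 575.4000
Σ(x−M)² = 94384.400; s = √(94384.400/9) = 102.4068
CV = 102.4068 / 575.4000 = 0.17797 = 17.797%

17.8%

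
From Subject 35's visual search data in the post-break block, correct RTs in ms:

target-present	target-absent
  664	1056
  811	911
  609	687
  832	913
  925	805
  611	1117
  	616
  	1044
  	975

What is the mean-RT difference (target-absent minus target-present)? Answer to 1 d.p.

160.7 ms

M(target-present) = 4452/6 = 742.000
M(target-absent) = 8124/9 = 902.667
Difference = 902.667 − 742.000 = 160.667 ms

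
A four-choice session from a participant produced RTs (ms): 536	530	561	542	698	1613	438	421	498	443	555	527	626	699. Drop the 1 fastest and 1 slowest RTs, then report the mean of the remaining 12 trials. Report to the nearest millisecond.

Sorted: 421, 438, 443, 498, 527, 530, 536, 542, 555, 561, 626, 698, 699, 1613
Drop lowest 1 (421) and highest 1 (1613)
Remaining (n=12): Σ = 6653, mean = 6653/12 = 554.417

554 ms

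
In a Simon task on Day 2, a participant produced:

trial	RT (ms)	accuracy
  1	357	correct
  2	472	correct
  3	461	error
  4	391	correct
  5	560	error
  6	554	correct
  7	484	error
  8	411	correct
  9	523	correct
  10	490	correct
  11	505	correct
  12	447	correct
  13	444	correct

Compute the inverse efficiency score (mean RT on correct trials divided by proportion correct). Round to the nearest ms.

Correct trials (n=10): 357, 472, 391, 554, 411, 523, 490, 505, 447, 444
Mean correct RT = 4594/10 = 459.4000 ms
Proportion correct = 10/13
IES = 459.4000 / (10/13) = 597.220 ms

597 ms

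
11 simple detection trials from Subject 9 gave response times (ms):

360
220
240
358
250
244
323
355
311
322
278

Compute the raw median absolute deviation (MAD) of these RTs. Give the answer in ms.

47 ms

Sorted: 220, 240, 244, 250, 278, 311, 322, 323, 355, 358, 360 → median = 311
|x − 311|: 49, 91, 71, 47, 61, 67, 12, 44, 0, 11, 33
Sorted deviations: 0, 11, 12, 33, 44, 47, 49, 61, 67, 71, 91 → MAD = 47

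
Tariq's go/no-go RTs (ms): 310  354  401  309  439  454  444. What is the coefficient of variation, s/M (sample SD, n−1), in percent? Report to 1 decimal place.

n = 7, Σ = 2711, M = 387.2857
Σ(x−M)² = 23739.429; s = √(23739.429/6) = 62.9013
CV = 62.9013 / 387.2857 = 0.16242 = 16.242%

16.2%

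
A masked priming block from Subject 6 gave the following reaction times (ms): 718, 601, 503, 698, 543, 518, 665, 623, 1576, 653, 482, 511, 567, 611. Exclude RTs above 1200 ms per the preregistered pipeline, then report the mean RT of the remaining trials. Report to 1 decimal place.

Excluded: 1576
Retained (n=13): Σ = 7693
Mean = 7693/13 = 591.7692

591.8 ms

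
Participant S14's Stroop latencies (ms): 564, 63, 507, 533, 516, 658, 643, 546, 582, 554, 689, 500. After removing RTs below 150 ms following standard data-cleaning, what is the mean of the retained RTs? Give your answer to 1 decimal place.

Excluded: 63
Retained (n=11): Σ = 6292
Mean = 6292/11 = 572.0000

572.0 ms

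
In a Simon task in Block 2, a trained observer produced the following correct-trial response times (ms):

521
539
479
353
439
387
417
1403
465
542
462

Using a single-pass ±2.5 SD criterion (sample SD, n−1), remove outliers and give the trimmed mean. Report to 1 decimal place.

n = 11, ΣRT = 6007, M = 546.091
Σ(x−M)² = 843864.91; s = √(843864.91/10) = 290.494
Cutoffs: 546.091 ± 2.5·290.494 → [-180.1, 1272.3]
Outside: 1403 → excluded.
Retained (n=10): Σ = 4604, mean = 4604/10 = 460.400

460.4 ms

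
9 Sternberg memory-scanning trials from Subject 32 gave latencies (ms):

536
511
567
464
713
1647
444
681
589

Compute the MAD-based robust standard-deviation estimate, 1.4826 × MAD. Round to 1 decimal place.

Sorted: 444, 464, 511, 536, 567, 589, 681, 713, 1647 → median = 567
|x − 567| sorted: 0, 22, 31, 56, 103, 114, 123, 146, 1080 → MAD = 103
Robust SD ≈ 1.4826 × 103 = 152.708

152.7 ms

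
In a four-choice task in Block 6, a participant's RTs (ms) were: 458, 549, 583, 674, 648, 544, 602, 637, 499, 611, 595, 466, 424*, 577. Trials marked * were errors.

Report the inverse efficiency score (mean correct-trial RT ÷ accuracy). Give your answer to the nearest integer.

617 ms

Correct trials (n=13): 458, 549, 583, 674, 648, 544, 602, 637, 499, 611, 595, 466, 577
Mean correct RT = 7443/13 = 572.5385 ms
Proportion correct = 13/14
IES = 572.5385 / (13/14) = 616.580 ms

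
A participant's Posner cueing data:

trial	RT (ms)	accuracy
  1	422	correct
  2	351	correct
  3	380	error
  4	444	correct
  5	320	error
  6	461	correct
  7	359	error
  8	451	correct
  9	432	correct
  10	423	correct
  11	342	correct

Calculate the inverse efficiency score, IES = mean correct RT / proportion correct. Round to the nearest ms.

572 ms

Correct trials (n=8): 422, 351, 444, 461, 451, 432, 423, 342
Mean correct RT = 3326/8 = 415.7500 ms
Proportion correct = 8/11
IES = 415.7500 / (8/11) = 571.656 ms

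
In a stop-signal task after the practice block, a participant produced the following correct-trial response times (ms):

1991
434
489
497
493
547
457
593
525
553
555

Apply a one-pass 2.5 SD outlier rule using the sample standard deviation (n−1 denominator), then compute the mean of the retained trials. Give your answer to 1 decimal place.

n = 11, ΣRT = 7134, M = 648.545
Σ(x−M)² = 2004058.73; s = √(2004058.73/10) = 447.667
Cutoffs: 648.545 ± 2.5·447.667 → [-470.6, 1767.7]
Outside: 1991 → excluded.
Retained (n=10): Σ = 5143, mean = 5143/10 = 514.300

514.3 ms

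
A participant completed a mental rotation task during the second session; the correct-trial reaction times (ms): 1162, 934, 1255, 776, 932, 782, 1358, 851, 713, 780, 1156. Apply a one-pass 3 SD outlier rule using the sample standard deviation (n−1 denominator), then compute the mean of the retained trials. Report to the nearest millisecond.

n = 11, ΣRT = 10699, M = 972.636
Σ(x−M)² = 495182.55; s = √(495182.55/10) = 222.527
Cutoffs: 972.636 ± 3·222.527 → [305.1, 1640.2]
No RTs fall outside the cutoffs; all 11 retained. Mean = 10699/11 = 972.636

973 ms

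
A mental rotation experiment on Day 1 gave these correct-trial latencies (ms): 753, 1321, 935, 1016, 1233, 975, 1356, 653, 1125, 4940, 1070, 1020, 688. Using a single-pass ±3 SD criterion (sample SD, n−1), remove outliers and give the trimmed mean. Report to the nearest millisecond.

n = 13, ΣRT = 17085, M = 1314.231
Σ(x−M)² = 14828826.31; s = √(14828826.31/12) = 1111.636
Cutoffs: 1314.231 ± 3·1111.636 → [-2020.7, 4649.1]
Outside: 4940 → excluded.
Retained (n=12): Σ = 12145, mean = 12145/12 = 1012.083

1012 ms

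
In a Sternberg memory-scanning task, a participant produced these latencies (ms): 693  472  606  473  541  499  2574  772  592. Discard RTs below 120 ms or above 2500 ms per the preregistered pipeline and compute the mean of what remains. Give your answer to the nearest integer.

Excluded: 2574
Retained (n=8): Σ = 4648
Mean = 4648/8 = 581.0000

581 ms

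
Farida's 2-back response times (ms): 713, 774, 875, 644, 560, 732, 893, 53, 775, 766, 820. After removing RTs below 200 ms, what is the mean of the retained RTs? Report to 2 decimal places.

Excluded: 53
Retained (n=10): Σ = 7552
Mean = 7552/10 = 755.2000

755.20 ms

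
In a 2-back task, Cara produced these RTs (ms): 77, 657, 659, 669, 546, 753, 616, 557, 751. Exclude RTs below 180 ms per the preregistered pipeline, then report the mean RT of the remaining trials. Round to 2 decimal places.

Excluded: 77
Retained (n=8): Σ = 5208
Mean = 5208/8 = 651.0000

651.00 ms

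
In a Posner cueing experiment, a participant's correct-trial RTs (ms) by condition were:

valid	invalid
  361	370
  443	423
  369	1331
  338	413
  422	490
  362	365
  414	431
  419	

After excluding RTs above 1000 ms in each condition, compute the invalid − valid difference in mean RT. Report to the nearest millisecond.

invalid: exclude 1331
M(valid) = 3128/8 = 391.000
M(invalid) = 2492/6 = 415.333
Difference = 415.333 − 391.000 = 24.333 ms

24 ms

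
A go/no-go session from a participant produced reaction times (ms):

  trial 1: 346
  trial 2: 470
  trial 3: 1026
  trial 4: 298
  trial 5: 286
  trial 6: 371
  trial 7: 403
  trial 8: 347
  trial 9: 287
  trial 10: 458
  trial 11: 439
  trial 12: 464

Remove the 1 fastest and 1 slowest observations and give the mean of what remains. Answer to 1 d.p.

Sorted: 286, 287, 298, 346, 347, 371, 403, 439, 458, 464, 470, 1026
Drop lowest 1 (286) and highest 1 (1026)
Remaining (n=10): Σ = 3883, mean = 3883/10 = 388.300

388.3 ms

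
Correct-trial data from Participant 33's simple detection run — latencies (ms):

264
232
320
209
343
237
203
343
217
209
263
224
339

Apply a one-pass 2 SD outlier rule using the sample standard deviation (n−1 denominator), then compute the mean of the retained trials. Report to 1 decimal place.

n = 13, ΣRT = 3403, M = 261.769
Σ(x−M)² = 36512.31; s = √(36512.31/12) = 55.161
Cutoffs: 261.769 ± 2·55.161 → [151.4, 372.1]
No RTs fall outside the cutoffs; all 13 retained. Mean = 3403/13 = 261.769

261.8 ms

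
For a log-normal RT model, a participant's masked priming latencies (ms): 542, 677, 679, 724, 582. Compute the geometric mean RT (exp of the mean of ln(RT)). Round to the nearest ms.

ln(RT): 6.2953, 6.5177, 6.5206, 6.5848, 6.3665
Mean ln(RT) = 32.2848/5 = 6.45696
Geometric mean = exp(6.45696) = 637.12 ms

637 ms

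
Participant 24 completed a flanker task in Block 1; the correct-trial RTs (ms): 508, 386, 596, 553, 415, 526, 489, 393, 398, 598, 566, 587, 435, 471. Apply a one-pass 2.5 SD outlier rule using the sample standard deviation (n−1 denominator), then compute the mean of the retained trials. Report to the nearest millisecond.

n = 14, ΣRT = 6921, M = 494.357
Σ(x−M)² = 81109.21; s = √(81109.21/13) = 78.988
Cutoffs: 494.357 ± 2.5·78.988 → [296.9, 691.8]
No RTs fall outside the cutoffs; all 14 retained. Mean = 6921/14 = 494.357

494 ms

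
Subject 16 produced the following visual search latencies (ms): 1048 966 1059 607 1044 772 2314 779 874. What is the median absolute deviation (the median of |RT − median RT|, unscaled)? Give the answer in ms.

Sorted: 607, 772, 779, 874, 966, 1044, 1048, 1059, 2314 → median = 966
|x − 966|: 82, 0, 93, 359, 78, 194, 1348, 187, 92
Sorted deviations: 0, 78, 82, 92, 93, 187, 194, 359, 1348 → MAD = 93

93 ms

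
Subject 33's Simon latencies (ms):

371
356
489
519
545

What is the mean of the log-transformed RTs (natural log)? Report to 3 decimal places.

ln(RT): 5.9162, 5.8749, 6.1924, 6.2519, 6.3008
Σ ln(RT) = 30.5362
Mean = 30.5362/5 = 6.10724

6.107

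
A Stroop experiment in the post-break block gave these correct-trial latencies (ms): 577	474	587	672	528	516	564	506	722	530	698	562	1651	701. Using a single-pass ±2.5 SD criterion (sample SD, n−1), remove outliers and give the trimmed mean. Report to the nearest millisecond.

587 ms

n = 14, ΣRT = 9288, M = 663.429
Σ(x−M)² = 1133439.43; s = √(1133439.43/13) = 295.276
Cutoffs: 663.429 ± 2.5·295.276 → [-74.8, 1401.6]
Outside: 1651 → excluded.
Retained (n=13): Σ = 7637, mean = 7637/13 = 587.462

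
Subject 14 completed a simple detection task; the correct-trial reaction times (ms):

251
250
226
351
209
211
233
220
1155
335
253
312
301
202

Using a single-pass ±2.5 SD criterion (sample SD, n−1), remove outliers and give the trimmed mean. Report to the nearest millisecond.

258 ms

n = 14, ΣRT = 4509, M = 322.071
Σ(x−M)² = 777456.93; s = √(777456.93/13) = 244.549
Cutoffs: 322.071 ± 2.5·244.549 → [-289.3, 933.4]
Outside: 1155 → excluded.
Retained (n=13): Σ = 3354, mean = 3354/13 = 258.000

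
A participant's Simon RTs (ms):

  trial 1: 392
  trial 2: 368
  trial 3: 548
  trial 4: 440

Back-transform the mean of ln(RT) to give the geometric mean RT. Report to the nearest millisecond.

ln(RT): 5.9713, 5.9081, 6.3063, 6.0868
Mean ln(RT) = 24.2724/4 = 6.06810
Geometric mean = exp(6.06810) = 431.86 ms

432 ms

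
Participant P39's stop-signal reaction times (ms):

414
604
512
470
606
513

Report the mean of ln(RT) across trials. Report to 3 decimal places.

6.245

ln(RT): 6.0259, 6.4036, 6.2383, 6.1527, 6.4069, 6.2403
Σ ln(RT) = 37.4677
Mean = 37.4677/6 = 6.24461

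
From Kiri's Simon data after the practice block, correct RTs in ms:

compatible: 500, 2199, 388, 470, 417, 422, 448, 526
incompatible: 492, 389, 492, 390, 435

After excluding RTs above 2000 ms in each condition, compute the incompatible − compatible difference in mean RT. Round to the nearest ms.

compatible: exclude 2199
M(compatible) = 3171/7 = 453.000
M(incompatible) = 2198/5 = 439.600
Difference = 439.600 − 453.000 = -13.400 ms

-13 ms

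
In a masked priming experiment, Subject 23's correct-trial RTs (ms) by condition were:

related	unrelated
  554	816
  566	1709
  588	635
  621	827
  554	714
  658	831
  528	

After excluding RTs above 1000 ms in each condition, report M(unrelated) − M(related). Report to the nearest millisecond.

183 ms

unrelated: exclude 1709
M(related) = 4069/7 = 581.286
M(unrelated) = 3823/5 = 764.600
Difference = 764.600 − 581.286 = 183.314 ms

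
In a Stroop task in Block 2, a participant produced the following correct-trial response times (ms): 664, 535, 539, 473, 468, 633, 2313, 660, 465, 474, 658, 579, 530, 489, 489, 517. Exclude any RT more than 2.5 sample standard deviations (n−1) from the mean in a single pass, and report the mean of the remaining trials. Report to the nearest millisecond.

545 ms

n = 16, ΣRT = 10486, M = 655.375
Σ(x−M)² = 3009927.75; s = √(3009927.75/15) = 447.953
Cutoffs: 655.375 ± 2.5·447.953 → [-464.5, 1775.3]
Outside: 2313 → excluded.
Retained (n=15): Σ = 8173, mean = 8173/15 = 544.867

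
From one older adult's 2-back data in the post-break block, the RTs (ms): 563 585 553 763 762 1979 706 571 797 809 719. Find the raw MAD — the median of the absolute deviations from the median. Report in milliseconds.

90 ms

Sorted: 553, 563, 571, 585, 706, 719, 762, 763, 797, 809, 1979 → median = 719
|x − 719|: 156, 134, 166, 44, 43, 1260, 13, 148, 78, 90, 0
Sorted deviations: 0, 13, 43, 44, 78, 90, 134, 148, 156, 166, 1260 → MAD = 90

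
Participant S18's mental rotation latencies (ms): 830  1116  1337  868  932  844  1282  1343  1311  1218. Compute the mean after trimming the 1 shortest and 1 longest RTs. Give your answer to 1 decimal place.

Sorted: 830, 844, 868, 932, 1116, 1218, 1282, 1311, 1337, 1343
Drop lowest 1 (830) and highest 1 (1343)
Remaining (n=8): Σ = 8908, mean = 8908/8 = 1113.500

1113.5 ms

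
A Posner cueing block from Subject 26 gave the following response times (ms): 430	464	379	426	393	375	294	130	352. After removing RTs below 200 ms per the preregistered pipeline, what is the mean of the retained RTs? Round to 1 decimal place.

389.1 ms

Excluded: 130
Retained (n=8): Σ = 3113
Mean = 3113/8 = 389.1250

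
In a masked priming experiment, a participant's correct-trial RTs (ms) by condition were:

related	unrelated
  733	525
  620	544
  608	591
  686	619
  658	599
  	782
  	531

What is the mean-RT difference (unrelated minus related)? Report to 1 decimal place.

M(related) = 3305/5 = 661.000
M(unrelated) = 4191/7 = 598.714
Difference = 598.714 − 661.000 = -62.286 ms

-62.3 ms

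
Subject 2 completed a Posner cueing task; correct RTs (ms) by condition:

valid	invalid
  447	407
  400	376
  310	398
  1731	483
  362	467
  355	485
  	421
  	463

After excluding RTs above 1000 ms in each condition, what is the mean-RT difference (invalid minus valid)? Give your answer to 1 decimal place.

valid: exclude 1731
M(valid) = 1874/5 = 374.800
M(invalid) = 3500/8 = 437.500
Difference = 437.500 − 374.800 = 62.700 ms

62.7 ms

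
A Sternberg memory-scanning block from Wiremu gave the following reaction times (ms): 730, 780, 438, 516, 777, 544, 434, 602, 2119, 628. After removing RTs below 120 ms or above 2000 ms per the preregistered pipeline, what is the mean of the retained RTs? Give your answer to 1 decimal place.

Excluded: 2119
Retained (n=9): Σ = 5449
Mean = 5449/9 = 605.4444

605.4 ms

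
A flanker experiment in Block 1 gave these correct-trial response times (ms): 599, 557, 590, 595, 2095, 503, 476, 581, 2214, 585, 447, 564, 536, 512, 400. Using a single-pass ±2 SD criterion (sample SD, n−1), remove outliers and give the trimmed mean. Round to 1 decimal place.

534.2 ms

n = 15, ΣRT = 11254, M = 750.267
Σ(x−M)² = 4605210.93; s = √(4605210.93/14) = 573.536
Cutoffs: 750.267 ± 2·573.536 → [-396.8, 1897.3]
Outside: 2095, 2214 → excluded.
Retained (n=13): Σ = 6945, mean = 6945/13 = 534.231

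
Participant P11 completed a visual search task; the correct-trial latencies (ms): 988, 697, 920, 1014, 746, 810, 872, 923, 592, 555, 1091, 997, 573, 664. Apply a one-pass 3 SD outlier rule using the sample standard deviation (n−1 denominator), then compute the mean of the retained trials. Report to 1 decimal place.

n = 14, ΣRT = 11442, M = 817.286
Σ(x−M)² = 422098.86; s = √(422098.86/13) = 180.192
Cutoffs: 817.286 ± 3·180.192 → [276.7, 1357.9]
No RTs fall outside the cutoffs; all 14 retained. Mean = 11442/14 = 817.286

817.3 ms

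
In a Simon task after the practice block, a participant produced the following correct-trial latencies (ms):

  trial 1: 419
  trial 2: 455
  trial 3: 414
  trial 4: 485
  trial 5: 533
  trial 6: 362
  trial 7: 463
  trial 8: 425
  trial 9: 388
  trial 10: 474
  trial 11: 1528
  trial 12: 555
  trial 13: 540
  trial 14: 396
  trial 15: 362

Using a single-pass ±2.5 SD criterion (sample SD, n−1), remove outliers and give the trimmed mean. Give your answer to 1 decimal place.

447.9 ms

n = 15, ΣRT = 7799, M = 519.933
Σ(x−M)² = 1141862.93; s = √(1141862.93/14) = 285.590
Cutoffs: 519.933 ± 2.5·285.590 → [-194.0, 1233.9]
Outside: 1528 → excluded.
Retained (n=14): Σ = 6271, mean = 6271/14 = 447.929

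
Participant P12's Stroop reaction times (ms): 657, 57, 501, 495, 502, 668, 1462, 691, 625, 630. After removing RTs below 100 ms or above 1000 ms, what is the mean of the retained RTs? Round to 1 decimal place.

596.1 ms

Excluded: 57, 1462
Retained (n=8): Σ = 4769
Mean = 4769/8 = 596.1250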